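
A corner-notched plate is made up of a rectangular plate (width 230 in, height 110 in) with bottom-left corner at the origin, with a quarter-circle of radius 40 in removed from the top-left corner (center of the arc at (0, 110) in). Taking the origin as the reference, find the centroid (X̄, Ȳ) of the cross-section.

X̄ = 120.12 in, Ȳ = 53.01 in

Part | A | x̄ᵢ | ȳᵢ | A·x̄ᵢ | A·ȳᵢ
plate | 25300.00 | 115.00 | 55.00 | 2909500.00 | 1391500.00
removed quarter-circle | -1256.64 | 16.98 | 93.02 | -21333.33 | -116896.74
Σ | 24043.36 |  |  | 2888166.67 | 1274603.26
X̄ = 2888166.67 / 24043.36 = 120.12 in
Ȳ = 1274603.26 / 24043.36 = 53.01 in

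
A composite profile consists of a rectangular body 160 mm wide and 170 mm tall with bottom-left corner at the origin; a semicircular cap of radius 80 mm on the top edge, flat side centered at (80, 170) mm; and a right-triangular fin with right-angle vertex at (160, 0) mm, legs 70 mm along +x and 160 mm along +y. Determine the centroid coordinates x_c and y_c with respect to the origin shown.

x_c = 93.50 mm, y_c = 108.77 mm

Part | A | x̄ᵢ | ȳᵢ | A·x̄ᵢ | A·ȳᵢ
rectangular body | 27200.00 | 80.00 | 85.00 | 2176000.00 | 2312000.00
semicircular top | 10053.10 | 80.00 | 203.95 | 804247.72 | 2050359.74
triangular fin | 5600.00 | 183.33 | 53.33 | 1026666.67 | 298666.67
Σ | 42853.10 |  |  | 4006914.39 | 4661026.40
x_c = 4006914.39 / 42853.10 = 93.50 mm
y_c = 4661026.40 / 42853.10 = 108.77 mm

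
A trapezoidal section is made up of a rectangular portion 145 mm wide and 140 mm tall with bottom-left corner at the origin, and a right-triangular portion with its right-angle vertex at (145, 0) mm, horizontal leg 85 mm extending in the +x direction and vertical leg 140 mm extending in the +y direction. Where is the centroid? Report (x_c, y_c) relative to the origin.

rectangular portion: A = 145 × 140 = 20300.00, centroid at (72.50, 70.00).
triangular portion: A = ½·85·140 = 5950.00, centroid at (173.33, 46.67).
ΣA = 26250.00 mm²
ΣAx_c = (20300.00)(72.50) + (5950.00)(173.33) = 2503083.33 mm³
ΣAy_c = (20300.00)(70.00) + (5950.00)(46.67) = 1698666.67 mm³
x_c = 2503083.33 / 26250.00 = 95.36 mm
y_c = 1698666.67 / 26250.00 = 64.71 mm

x_c = 95.36 mm, y_c = 64.71 mm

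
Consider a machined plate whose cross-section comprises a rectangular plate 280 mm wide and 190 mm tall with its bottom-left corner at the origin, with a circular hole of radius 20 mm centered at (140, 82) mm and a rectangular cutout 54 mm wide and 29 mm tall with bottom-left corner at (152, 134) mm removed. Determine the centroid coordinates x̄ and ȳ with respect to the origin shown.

Part | A | x̄ᵢ | ȳᵢ | A·x̄ᵢ | A·ȳᵢ
plate | 53200.00 | 140.00 | 95.00 | 7448000.00 | 5054000.00
hole 1 | -1256.64 | 140.00 | 82.00 | -175929.19 | -103044.24
hole 2 | -1566.00 | 179.00 | 148.50 | -280314.00 | -232551.00
Σ | 50377.36 |  |  | 6991756.81 | 4718404.76
x̄ = 6991756.81 / 50377.36 = 138.79 mm
ȳ = 4718404.76 / 50377.36 = 93.66 mm

x̄ = 138.79 mm, ȳ = 93.66 mm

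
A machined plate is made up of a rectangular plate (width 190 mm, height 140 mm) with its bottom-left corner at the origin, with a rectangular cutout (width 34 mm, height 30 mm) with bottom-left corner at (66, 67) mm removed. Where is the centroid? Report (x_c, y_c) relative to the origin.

Part | A | x̄ᵢ | ȳᵢ | A·x̄ᵢ | A·ȳᵢ
plate | 26600.00 | 95.00 | 70.00 | 2527000.00 | 1862000.00
hole | -1020.00 | 83.00 | 82.00 | -84660.00 | -83640.00
Σ | 25580.00 |  |  | 2442340.00 | 1778360.00
x_c = 2442340.00 / 25580.00 = 95.48 mm
y_c = 1778360.00 / 25580.00 = 69.52 mm

x_c = 95.48 mm, y_c = 69.52 mm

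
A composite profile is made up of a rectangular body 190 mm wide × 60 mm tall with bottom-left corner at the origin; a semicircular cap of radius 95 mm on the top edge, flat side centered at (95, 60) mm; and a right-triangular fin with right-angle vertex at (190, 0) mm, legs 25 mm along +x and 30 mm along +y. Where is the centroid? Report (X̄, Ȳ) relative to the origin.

Part | A | x̄ᵢ | ȳᵢ | A·x̄ᵢ | A·ȳᵢ
rectangular body | 11400.00 | 95.00 | 30.00 | 1083000.00 | 342000.00
semicircular top | 14176.44 | 95.00 | 100.32 | 1346761.50 | 1422169.54
triangular fin | 375.00 | 198.33 | 10.00 | 74375.00 | 3750.00
Σ | 25951.44 |  |  | 2504136.50 | 1767919.54
X̄ = 2504136.50 / 25951.44 = 96.49 mm
Ȳ = 1767919.54 / 25951.44 = 68.12 mm

X̄ = 96.49 mm, Ȳ = 68.12 mm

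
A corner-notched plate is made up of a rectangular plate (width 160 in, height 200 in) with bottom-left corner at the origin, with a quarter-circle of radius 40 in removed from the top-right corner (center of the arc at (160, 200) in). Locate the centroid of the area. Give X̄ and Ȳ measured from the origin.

X̄ = 77.42 in, Ȳ = 96.61 in

Part | A | x̄ᵢ | ȳᵢ | A·x̄ᵢ | A·ȳᵢ
plate | 32000.00 | 80.00 | 100.00 | 2560000.00 | 3200000.00
removed quarter-circle | -1256.64 | 143.02 | 183.02 | -179728.60 | -229994.08
Σ | 30743.36 |  |  | 2380271.40 | 2970005.92
X̄ = 2380271.40 / 30743.36 = 77.42 in
Ȳ = 2970005.92 / 30743.36 = 96.61 in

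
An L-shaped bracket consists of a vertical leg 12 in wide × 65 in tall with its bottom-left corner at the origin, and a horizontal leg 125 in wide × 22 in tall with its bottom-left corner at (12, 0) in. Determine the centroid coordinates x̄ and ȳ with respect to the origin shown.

Part | A | x̄ᵢ | ȳᵢ | A·x̄ᵢ | A·ȳᵢ
vertical leg | 780.00 | 6.00 | 32.50 | 4680.00 | 25350.00
horizontal leg | 2750.00 | 74.50 | 11.00 | 204875.00 | 30250.00
Σ | 3530.00 |  |  | 209555.00 | 55600.00
x̄ = 209555.00 / 3530.00 = 59.36 in
ȳ = 55600.00 / 3530.00 = 15.75 in

x̄ = 59.36 in, ȳ = 15.75 in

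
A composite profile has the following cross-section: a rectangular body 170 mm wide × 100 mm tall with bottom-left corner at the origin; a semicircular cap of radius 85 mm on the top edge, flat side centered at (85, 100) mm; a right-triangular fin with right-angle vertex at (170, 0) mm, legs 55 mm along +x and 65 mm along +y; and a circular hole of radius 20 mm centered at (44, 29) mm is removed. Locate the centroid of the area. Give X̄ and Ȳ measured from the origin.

rectangular body: A = 170 × 100 = 17000.00, centroid at (85.00, 50.00).
semicircular top: A = ½π·85² = 11349.00, centroid at (85.00, 136.08).
triangular fin: A = ½·55·65 = 1787.50, centroid at (188.33, 21.67).
hole: A = −π·20² = -1256.64, centroid at (44.00, 29.00).
ΣA = 28879.87 mm², ΣAX̄ = 2691019.10 mm³, ΣAȲ = 2396603.70 mm³.
X̄ = 2691019.10/28879.87 = 93.18 mm; Ȳ = 2396603.70/28879.87 = 82.99 mm.

X̄ = 93.18 mm, Ȳ = 82.99 mm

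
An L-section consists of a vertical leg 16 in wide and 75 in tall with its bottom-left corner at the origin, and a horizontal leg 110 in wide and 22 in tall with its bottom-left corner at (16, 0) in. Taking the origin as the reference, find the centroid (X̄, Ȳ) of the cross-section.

X̄ = 50.12 in, Ȳ = 19.78 in

Part | A | x̄ᵢ | ȳᵢ | A·x̄ᵢ | A·ȳᵢ
vertical leg | 1200.00 | 8.00 | 37.50 | 9600.00 | 45000.00
horizontal leg | 2420.00 | 71.00 | 11.00 | 171820.00 | 26620.00
Σ | 3620.00 |  |  | 181420.00 | 71620.00
X̄ = 181420.00 / 3620.00 = 50.12 in
Ȳ = 71620.00 / 3620.00 = 19.78 in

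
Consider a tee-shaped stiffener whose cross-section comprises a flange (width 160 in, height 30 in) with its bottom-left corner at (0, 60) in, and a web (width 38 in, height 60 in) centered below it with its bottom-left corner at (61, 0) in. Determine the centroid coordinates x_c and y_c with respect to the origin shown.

x_c = 80.00 in, y_c = 60.51 in

web: A = 38 × 60 = 2280.00, centroid at (80.00, 30.00).
flange: A = 160 × 30 = 4800.00, centroid at (80.00, 75.00).
ΣA = 7080.00 in²
ΣAx_c = (2280.00)(80.00) + (4800.00)(80.00) = 566400.00 in³
ΣAy_c = (2280.00)(30.00) + (4800.00)(75.00) = 428400.00 in³
x_c = 566400.00 / 7080.00 = 80.00 in
y_c = 428400.00 / 7080.00 = 60.51 in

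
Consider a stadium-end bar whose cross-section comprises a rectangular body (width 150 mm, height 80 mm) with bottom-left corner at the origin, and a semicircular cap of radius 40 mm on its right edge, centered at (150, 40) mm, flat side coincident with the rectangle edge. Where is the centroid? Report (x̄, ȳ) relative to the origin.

x̄ = 90.93 mm, ȳ = 40.00 mm

rectangular body: A = 150 × 80 = 12000.00, centroid at (75.00, 40.00).
semicircular end: A = ½π·40² = 2513.27, centroid at (166.98, 40.00).
ΣA = 14513.27 mm², ΣAx̄ = 1319657.79 mm³, ΣAȳ = 580530.96 mm³.
x̄ = 1319657.79/14513.27 = 90.93 mm; ȳ = 580530.96/14513.27 = 40.00 mm.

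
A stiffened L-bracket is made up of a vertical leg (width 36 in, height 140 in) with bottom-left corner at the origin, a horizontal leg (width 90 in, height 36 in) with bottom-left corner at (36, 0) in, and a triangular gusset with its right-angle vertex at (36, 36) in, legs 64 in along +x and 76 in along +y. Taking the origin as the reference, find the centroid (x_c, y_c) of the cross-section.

x_c = 45.99 in, y_c = 52.30 in

vertical leg: A = 36 × 140 = 5040.00, centroid at (18.00, 70.00).
horizontal leg: A = 90 × 36 = 3240.00, centroid at (81.00, 18.00).
gusset: A = ½·64·76 = 2432.00, centroid at (57.33, 61.33).
ΣA = 10712.00 in², ΣAx_c = 492594.67 in³, ΣAy_c = 560282.67 in³.
x_c = 492594.67/10712.00 = 45.99 in; y_c = 560282.67/10712.00 = 52.30 in.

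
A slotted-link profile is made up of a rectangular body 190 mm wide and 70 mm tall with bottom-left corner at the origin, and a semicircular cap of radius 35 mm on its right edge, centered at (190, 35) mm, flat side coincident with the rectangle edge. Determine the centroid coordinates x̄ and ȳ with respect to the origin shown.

Part | A | x̄ᵢ | ȳᵢ | A·x̄ᵢ | A·ȳᵢ
rectangular body | 13300.00 | 95.00 | 35.00 | 1263500.00 | 465500.00
semicircular end | 1924.23 | 204.85 | 35.00 | 394186.18 | 67347.89
Σ | 15224.23 |  |  | 1657686.18 | 532847.89
x̄ = 1657686.18 / 15224.23 = 108.88 mm
ȳ = 532847.89 / 15224.23 = 35.00 mm

x̄ = 108.88 mm, ȳ = 35.00 mm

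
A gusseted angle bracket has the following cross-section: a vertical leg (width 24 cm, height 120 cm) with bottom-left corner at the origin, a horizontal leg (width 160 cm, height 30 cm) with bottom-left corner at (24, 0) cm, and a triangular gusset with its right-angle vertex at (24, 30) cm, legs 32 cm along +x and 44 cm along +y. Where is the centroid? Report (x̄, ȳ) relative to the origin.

vertical leg: A = 24 × 120 = 2880.00, centroid at (12.00, 60.00).
horizontal leg: A = 160 × 30 = 4800.00, centroid at (104.00, 15.00).
gusset: A = ½·32·44 = 704.00, centroid at (34.67, 44.67).
ΣA = 8384.00 cm², ΣAx̄ = 558165.33 cm³, ΣAȳ = 276245.33 cm³.
x̄ = 558165.33/8384.00 = 66.58 cm; ȳ = 276245.33/8384.00 = 32.95 cm.

x̄ = 66.58 cm, ȳ = 32.95 cm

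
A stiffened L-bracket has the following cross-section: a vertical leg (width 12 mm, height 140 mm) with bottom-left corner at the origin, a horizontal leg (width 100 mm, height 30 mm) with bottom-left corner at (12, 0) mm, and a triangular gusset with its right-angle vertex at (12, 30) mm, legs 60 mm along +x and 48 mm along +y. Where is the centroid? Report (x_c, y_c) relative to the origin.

x_c = 39.57 mm, y_c = 37.39 mm

vertical leg: A = 12 × 140 = 1680.00, centroid at (6.00, 70.00).
horizontal leg: A = 100 × 30 = 3000.00, centroid at (62.00, 15.00).
gusset: A = ½·60·48 = 1440.00, centroid at (32.00, 46.00).
ΣA = 6120.00 mm²
ΣAx_c = (1680.00)(6.00) + (3000.00)(62.00) + (1440.00)(32.00) = 242160.00 mm³
ΣAy_c = (1680.00)(70.00) + (3000.00)(15.00) + (1440.00)(46.00) = 228840.00 mm³
x_c = 242160.00 / 6120.00 = 39.57 mm
y_c = 228840.00 / 6120.00 = 37.39 mm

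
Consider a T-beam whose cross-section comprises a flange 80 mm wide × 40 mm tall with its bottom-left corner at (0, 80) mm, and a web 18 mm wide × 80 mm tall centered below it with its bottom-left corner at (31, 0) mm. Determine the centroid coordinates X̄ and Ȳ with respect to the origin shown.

web: A = 18 × 80 = 1440.00, centroid at (40.00, 40.00).
flange: A = 80 × 40 = 3200.00, centroid at (40.00, 100.00).
ΣA = 4640.00 mm², ΣAX̄ = 185600.00 mm³, ΣAȲ = 377600.00 mm³.
X̄ = 185600.00/4640.00 = 40.00 mm; Ȳ = 377600.00/4640.00 = 81.38 mm.

X̄ = 40.00 mm, Ȳ = 81.38 mm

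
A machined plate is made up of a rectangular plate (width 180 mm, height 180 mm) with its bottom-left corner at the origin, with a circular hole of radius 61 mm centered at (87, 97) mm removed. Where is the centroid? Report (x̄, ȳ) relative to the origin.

plate: A = 180 × 180 = 32400.00, centroid at (90.00, 90.00).
hole: A = −π·61² = -11689.87, centroid at (87.00, 97.00).
ΣA = 20710.13 mm², ΣAx̄ = 1898981.64 mm³, ΣAȳ = 1782082.97 mm³.
x̄ = 1898981.64/20710.13 = 91.69 mm; ȳ = 1782082.97/20710.13 = 86.05 mm.

x̄ = 91.69 mm, ȳ = 86.05 mm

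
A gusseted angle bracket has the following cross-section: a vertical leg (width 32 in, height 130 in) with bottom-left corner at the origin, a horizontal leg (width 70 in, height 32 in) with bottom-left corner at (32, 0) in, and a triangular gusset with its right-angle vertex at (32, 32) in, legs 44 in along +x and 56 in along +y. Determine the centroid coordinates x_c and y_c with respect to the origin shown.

x_c = 35.92 in, y_c = 48.30 in

vertical leg: A = 32 × 130 = 4160.00, centroid at (16.00, 65.00).
horizontal leg: A = 70 × 32 = 2240.00, centroid at (67.00, 16.00).
gusset: A = ½·44·56 = 1232.00, centroid at (46.67, 50.67).
ΣA = 7632.00 in², ΣAx_c = 274133.33 in³, ΣAy_c = 368661.33 in³.
x_c = 274133.33/7632.00 = 35.92 in; y_c = 368661.33/7632.00 = 48.30 in.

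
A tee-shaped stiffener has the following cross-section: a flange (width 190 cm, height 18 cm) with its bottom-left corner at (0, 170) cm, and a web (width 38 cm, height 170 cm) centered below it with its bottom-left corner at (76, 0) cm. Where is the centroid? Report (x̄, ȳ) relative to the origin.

web: A = 38 × 170 = 6460.00, centroid at (95.00, 85.00).
flange: A = 190 × 18 = 3420.00, centroid at (95.00, 179.00).
ΣA = 9880.00 cm², ΣAx̄ = 938600.00 cm³, ΣAȳ = 1161280.00 cm³.
x̄ = 938600.00/9880.00 = 95.00 cm; ȳ = 1161280.00/9880.00 = 117.54 cm.

x̄ = 95.00 cm, ȳ = 117.54 cm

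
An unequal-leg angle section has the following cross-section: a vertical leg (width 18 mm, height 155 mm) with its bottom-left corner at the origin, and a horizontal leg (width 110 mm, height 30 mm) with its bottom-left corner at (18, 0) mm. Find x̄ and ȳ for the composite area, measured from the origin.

x̄ = 43.68 mm, ȳ = 43.63 mm

vertical leg: A = 18 × 155 = 2790.00, centroid at (9.00, 77.50).
horizontal leg: A = 110 × 30 = 3300.00, centroid at (73.00, 15.00).
ΣA = 6090.00 mm²
ΣAx̄ = (2790.00)(9.00) + (3300.00)(73.00) = 266010.00 mm³
ΣAȳ = (2790.00)(77.50) + (3300.00)(15.00) = 265725.00 mm³
x̄ = 266010.00 / 6090.00 = 43.68 mm
ȳ = 265725.00 / 6090.00 = 43.63 mm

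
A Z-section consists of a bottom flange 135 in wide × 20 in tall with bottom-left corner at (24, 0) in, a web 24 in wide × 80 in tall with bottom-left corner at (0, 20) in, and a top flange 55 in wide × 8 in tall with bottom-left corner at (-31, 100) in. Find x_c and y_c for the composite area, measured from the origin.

x_c = 53.07 in, y_c = 37.15 in

Part | A | x̄ᵢ | ȳᵢ | A·x̄ᵢ | A·ȳᵢ
bottom flange | 2700.00 | 91.50 | 10.00 | 247050.00 | 27000.00
web | 1920.00 | 12.00 | 60.00 | 23040.00 | 115200.00
top flange | 440.00 | -3.50 | 104.00 | -1540.00 | 45760.00
Σ | 5060.00 |  |  | 268550.00 | 187960.00
x_c = 268550.00 / 5060.00 = 53.07 in
y_c = 187960.00 / 5060.00 = 37.15 in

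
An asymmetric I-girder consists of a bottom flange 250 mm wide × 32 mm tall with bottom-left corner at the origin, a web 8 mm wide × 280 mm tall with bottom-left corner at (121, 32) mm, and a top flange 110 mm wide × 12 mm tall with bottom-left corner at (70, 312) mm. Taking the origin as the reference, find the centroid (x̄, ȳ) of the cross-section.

x̄ = 125.00 mm, ȳ = 80.71 mm

Part | A | x̄ᵢ | ȳᵢ | A·x̄ᵢ | A·ȳᵢ
bottom flange | 8000.00 | 125.00 | 16.00 | 1000000.00 | 128000.00
web | 2240.00 | 125.00 | 172.00 | 280000.00 | 385280.00
top flange | 1320.00 | 125.00 | 318.00 | 165000.00 | 419760.00
Σ | 11560.00 |  |  | 1445000.00 | 933040.00
x̄ = 1445000.00 / 11560.00 = 125.00 mm
ȳ = 933040.00 / 11560.00 = 80.71 mm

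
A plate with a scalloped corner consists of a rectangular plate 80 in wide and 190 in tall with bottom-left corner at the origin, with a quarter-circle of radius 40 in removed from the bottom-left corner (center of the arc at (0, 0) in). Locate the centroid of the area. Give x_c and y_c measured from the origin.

plate: A = 80 × 190 = 15200.00, centroid at (40.00, 95.00).
removed quarter-circle: A = −¼π·40² = -1256.64, centroid at (16.98, 16.98).
ΣA = 13943.36 in²
ΣAx_c = (15200.00)(40.00) + (-1256.64)(16.98) = 586666.67 in³
ΣAy_c = (15200.00)(95.00) + (-1256.64)(16.98) = 1422666.67 in³
x_c = 586666.67 / 13943.36 = 42.07 in
y_c = 1422666.67 / 13943.36 = 102.03 in

x_c = 42.07 in, y_c = 102.03 in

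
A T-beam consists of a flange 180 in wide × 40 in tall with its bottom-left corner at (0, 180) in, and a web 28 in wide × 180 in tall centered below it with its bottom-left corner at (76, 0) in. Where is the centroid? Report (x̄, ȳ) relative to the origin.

Part | A | x̄ᵢ | ȳᵢ | A·x̄ᵢ | A·ȳᵢ
web | 5040.00 | 90.00 | 90.00 | 453600.00 | 453600.00
flange | 7200.00 | 90.00 | 200.00 | 648000.00 | 1440000.00
Σ | 12240.00 |  |  | 1101600.00 | 1893600.00
x̄ = 1101600.00 / 12240.00 = 90.00 in
ȳ = 1893600.00 / 12240.00 = 154.71 in

x̄ = 90.00 in, ȳ = 154.71 in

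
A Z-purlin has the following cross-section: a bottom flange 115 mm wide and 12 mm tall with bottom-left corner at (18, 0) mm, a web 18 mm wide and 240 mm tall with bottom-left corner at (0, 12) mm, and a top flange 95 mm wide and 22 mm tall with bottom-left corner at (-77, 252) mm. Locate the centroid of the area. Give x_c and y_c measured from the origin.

x_c = 10.45 mm, y_c = 144.83 mm

bottom flange: A = 115 × 12 = 1380.00, centroid at (75.50, 6.00).
web: A = 18 × 240 = 4320.00, centroid at (9.00, 132.00).
top flange: A = 95 × 22 = 2090.00, centroid at (-29.50, 263.00).
ΣA = 7790.00 mm²
ΣAx_c = (1380.00)(75.50) + (4320.00)(9.00) + (2090.00)(-29.50) = 81415.00 mm³
ΣAy_c = (1380.00)(6.00) + (4320.00)(132.00) + (2090.00)(263.00) = 1128190.00 mm³
x_c = 81415.00 / 7790.00 = 10.45 mm
y_c = 1128190.00 / 7790.00 = 144.83 mm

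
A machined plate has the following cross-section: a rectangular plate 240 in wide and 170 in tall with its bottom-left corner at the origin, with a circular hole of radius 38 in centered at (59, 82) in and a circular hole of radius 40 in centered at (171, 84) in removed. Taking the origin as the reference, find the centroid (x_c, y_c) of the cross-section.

plate: A = 240 × 170 = 40800.00, centroid at (120.00, 85.00).
hole 1: A = −π·38² = -4536.46, centroid at (59.00, 82.00).
hole 2: A = −π·40² = -5026.55, centroid at (171.00, 84.00).
ΣA = 31236.99 in², ΣAx_c = 3768809.12 in³, ΣAy_c = 2673780.24 in³.
x_c = 3768809.12/31236.99 = 120.65 in; y_c = 2673780.24/31236.99 = 85.60 in.

x_c = 120.65 in, y_c = 85.60 in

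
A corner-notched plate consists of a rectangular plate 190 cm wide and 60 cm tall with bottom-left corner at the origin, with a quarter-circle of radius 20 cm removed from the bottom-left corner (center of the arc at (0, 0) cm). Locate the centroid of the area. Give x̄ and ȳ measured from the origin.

x̄ = 97.45 cm, ȳ = 30.61 cm

plate: A = 190 × 60 = 11400.00, centroid at (95.00, 30.00).
removed quarter-circle: A = −¼π·20² = -314.16, centroid at (8.49, 8.49).
ΣA = 11085.84 cm², ΣAx̄ = 1080333.33 cm³, ΣAȳ = 339333.33 cm³.
x̄ = 1080333.33/11085.84 = 97.45 cm; ȳ = 339333.33/11085.84 = 30.61 cm.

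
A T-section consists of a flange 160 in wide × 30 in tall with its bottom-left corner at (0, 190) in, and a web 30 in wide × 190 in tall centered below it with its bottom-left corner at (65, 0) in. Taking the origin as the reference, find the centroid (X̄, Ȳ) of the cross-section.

X̄ = 80.00 in, Ȳ = 145.29 in

web: A = 30 × 190 = 5700.00, centroid at (80.00, 95.00).
flange: A = 160 × 30 = 4800.00, centroid at (80.00, 205.00).
ΣA = 10500.00 in², ΣAX̄ = 840000.00 in³, ΣAȲ = 1525500.00 in³.
X̄ = 840000.00/10500.00 = 80.00 in; Ȳ = 1525500.00/10500.00 = 145.29 in.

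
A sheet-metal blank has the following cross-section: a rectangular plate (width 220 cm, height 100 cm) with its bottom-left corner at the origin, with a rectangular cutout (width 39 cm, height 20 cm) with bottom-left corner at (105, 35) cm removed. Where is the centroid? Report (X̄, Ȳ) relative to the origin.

plate: A = 220 × 100 = 22000.00, centroid at (110.00, 50.00).
hole: A = −(39 × 20) = -780.00, centroid at (124.50, 45.00).
ΣA = 21220.00 cm², ΣAX̄ = 2322890.00 cm³, ΣAȲ = 1064900.00 cm³.
X̄ = 2322890.00/21220.00 = 109.47 cm; Ȳ = 1064900.00/21220.00 = 50.18 cm.

X̄ = 109.47 cm, Ȳ = 50.18 cm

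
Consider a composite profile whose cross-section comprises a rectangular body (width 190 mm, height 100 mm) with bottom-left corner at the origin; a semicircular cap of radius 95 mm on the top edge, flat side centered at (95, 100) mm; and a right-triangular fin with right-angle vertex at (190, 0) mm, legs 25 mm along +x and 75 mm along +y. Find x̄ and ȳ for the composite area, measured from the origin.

x̄ = 97.84 mm, ȳ = 86.85 mm

rectangular body: A = 190 × 100 = 19000.00, centroid at (95.00, 50.00).
semicircular top: A = ½π·95² = 14176.44, centroid at (95.00, 140.32).
triangular fin: A = ½·25·75 = 937.50, centroid at (198.33, 25.00).
ΣA = 34113.94 mm²
ΣAx̄ = (19000.00)(95.00) + (14176.44)(95.00) + (937.50)(198.33) = 3337699.00 mm³
ΣAȳ = (19000.00)(50.00) + (14176.44)(140.32) + (937.50)(25.00) = 2962664.52 mm³
x̄ = 3337699.00 / 34113.94 = 97.84 mm
ȳ = 2962664.52 / 34113.94 = 86.85 mm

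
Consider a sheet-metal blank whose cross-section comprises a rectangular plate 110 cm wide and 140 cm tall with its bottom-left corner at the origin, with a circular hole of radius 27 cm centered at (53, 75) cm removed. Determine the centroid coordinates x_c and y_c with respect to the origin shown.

plate: A = 110 × 140 = 15400.00, centroid at (55.00, 70.00).
hole: A = −π·27² = -2290.22, centroid at (53.00, 75.00).
ΣA = 13109.78 cm²
ΣAx_c = (15400.00)(55.00) + (-2290.22)(53.00) = 725618.28 cm³
ΣAy_c = (15400.00)(70.00) + (-2290.22)(75.00) = 906233.42 cm³
x_c = 725618.28 / 13109.78 = 55.35 cm
y_c = 906233.42 / 13109.78 = 69.13 cm

x_c = 55.35 cm, y_c = 69.13 cm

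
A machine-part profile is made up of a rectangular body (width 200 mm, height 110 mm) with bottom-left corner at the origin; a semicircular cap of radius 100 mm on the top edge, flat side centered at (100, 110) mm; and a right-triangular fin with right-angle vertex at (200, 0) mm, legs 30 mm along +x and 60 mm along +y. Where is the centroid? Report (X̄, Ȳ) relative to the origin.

rectangular body: A = 200 × 110 = 22000.00, centroid at (100.00, 55.00).
semicircular top: A = ½π·100² = 15707.96, centroid at (100.00, 152.44).
triangular fin: A = ½·30·60 = 900.00, centroid at (210.00, 20.00).
ΣA = 38607.96 mm², ΣAX̄ = 3959796.33 mm³, ΣAȲ = 3622542.63 mm³.
X̄ = 3959796.33/38607.96 = 102.56 mm; Ȳ = 3622542.63/38607.96 = 93.83 mm.

X̄ = 102.56 mm, Ȳ = 93.83 mm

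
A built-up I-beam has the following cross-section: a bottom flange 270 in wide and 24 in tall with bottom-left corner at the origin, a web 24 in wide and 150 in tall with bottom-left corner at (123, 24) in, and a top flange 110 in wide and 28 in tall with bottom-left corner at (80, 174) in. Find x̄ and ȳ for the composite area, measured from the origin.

x̄ = 135.00 in, ȳ = 76.99 in

bottom flange: A = 270 × 24 = 6480.00, centroid at (135.00, 12.00).
web: A = 24 × 150 = 3600.00, centroid at (135.00, 99.00).
top flange: A = 110 × 28 = 3080.00, centroid at (135.00, 188.00).
ΣA = 13160.00 in²
ΣAx̄ = (6480.00)(135.00) + (3600.00)(135.00) + (3080.00)(135.00) = 1776600.00 in³
ΣAȳ = (6480.00)(12.00) + (3600.00)(99.00) + (3080.00)(188.00) = 1013200.00 in³
x̄ = 1776600.00 / 13160.00 = 135.00 in
ȳ = 1013200.00 / 13160.00 = 76.99 in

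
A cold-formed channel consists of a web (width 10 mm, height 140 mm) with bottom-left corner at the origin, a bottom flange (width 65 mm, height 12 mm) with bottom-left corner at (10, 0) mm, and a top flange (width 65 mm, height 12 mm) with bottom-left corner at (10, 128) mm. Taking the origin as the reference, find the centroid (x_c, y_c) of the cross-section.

x_c = 24.76 mm, y_c = 70.00 mm

web: A = 10 × 140 = 1400.00, centroid at (5.00, 70.00).
bottom flange: A = 65 × 12 = 780.00, centroid at (42.50, 6.00).
top flange: A = 65 × 12 = 780.00, centroid at (42.50, 134.00).
ΣA = 2960.00 mm², ΣAx_c = 73300.00 mm³, ΣAy_c = 207200.00 mm³.
x_c = 73300.00/2960.00 = 24.76 mm; y_c = 207200.00/2960.00 = 70.00 mm.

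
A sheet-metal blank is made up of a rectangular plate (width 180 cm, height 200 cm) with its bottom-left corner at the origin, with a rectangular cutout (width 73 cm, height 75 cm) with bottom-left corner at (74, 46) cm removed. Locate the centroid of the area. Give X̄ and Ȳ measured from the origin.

plate: A = 180 × 200 = 36000.00, centroid at (90.00, 100.00).
hole: A = −(73 × 75) = -5475.00, centroid at (110.50, 83.50).
ΣA = 30525.00 cm², ΣAX̄ = 2635012.50 cm³, ΣAȲ = 3142837.50 cm³.
X̄ = 2635012.50/30525.00 = 86.32 cm; Ȳ = 3142837.50/30525.00 = 102.96 cm.

X̄ = 86.32 cm, Ȳ = 102.96 cm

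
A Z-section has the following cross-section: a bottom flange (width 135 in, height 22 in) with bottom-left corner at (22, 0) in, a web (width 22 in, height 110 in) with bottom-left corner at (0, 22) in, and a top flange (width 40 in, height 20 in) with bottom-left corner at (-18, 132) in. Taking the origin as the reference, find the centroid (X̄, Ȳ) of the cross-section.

bottom flange: A = 135 × 22 = 2970.00, centroid at (89.50, 11.00).
web: A = 22 × 110 = 2420.00, centroid at (11.00, 77.00).
top flange: A = 40 × 20 = 800.00, centroid at (2.00, 142.00).
ΣA = 6190.00 in²
ΣAX̄ = (2970.00)(89.50) + (2420.00)(11.00) + (800.00)(2.00) = 294035.00 in³
ΣAȲ = (2970.00)(11.00) + (2420.00)(77.00) + (800.00)(142.00) = 332610.00 in³
X̄ = 294035.00 / 6190.00 = 47.50 in
Ȳ = 332610.00 / 6190.00 = 53.73 in

X̄ = 47.50 in, Ȳ = 53.73 in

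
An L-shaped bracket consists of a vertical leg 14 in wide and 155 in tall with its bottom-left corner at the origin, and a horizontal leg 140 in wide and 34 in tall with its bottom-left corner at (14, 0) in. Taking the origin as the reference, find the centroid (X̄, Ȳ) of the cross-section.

X̄ = 59.89 in, Ȳ = 35.94 in

Part | A | x̄ᵢ | ȳᵢ | A·x̄ᵢ | A·ȳᵢ
vertical leg | 2170.00 | 7.00 | 77.50 | 15190.00 | 168175.00
horizontal leg | 4760.00 | 84.00 | 17.00 | 399840.00 | 80920.00
Σ | 6930.00 |  |  | 415030.00 | 249095.00
X̄ = 415030.00 / 6930.00 = 59.89 in
Ȳ = 249095.00 / 6930.00 = 35.94 in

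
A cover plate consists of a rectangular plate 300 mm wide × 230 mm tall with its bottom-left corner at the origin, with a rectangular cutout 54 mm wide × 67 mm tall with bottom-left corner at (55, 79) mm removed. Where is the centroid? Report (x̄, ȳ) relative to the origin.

x̄ = 153.76 mm, ȳ = 115.14 mm

plate: A = 300 × 230 = 69000.00, centroid at (150.00, 115.00).
hole: A = −(54 × 67) = -3618.00, centroid at (82.00, 112.50).
ΣA = 65382.00 mm², ΣAx̄ = 10053324.00 mm³, ΣAȳ = 7527975.00 mm³.
x̄ = 10053324.00/65382.00 = 153.76 mm; ȳ = 7527975.00/65382.00 = 115.14 mm.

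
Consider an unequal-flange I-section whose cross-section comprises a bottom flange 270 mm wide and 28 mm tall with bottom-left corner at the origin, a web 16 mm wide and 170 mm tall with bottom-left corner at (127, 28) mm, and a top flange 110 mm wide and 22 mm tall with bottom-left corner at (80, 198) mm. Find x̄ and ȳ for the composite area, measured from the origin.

x̄ = 135.00 mm, ȳ = 72.36 mm

bottom flange: A = 270 × 28 = 7560.00, centroid at (135.00, 14.00).
web: A = 16 × 170 = 2720.00, centroid at (135.00, 113.00).
top flange: A = 110 × 22 = 2420.00, centroid at (135.00, 209.00).
ΣA = 12700.00 mm²
ΣAx̄ = (7560.00)(135.00) + (2720.00)(135.00) + (2420.00)(135.00) = 1714500.00 mm³
ΣAȳ = (7560.00)(14.00) + (2720.00)(113.00) + (2420.00)(209.00) = 918980.00 mm³
x̄ = 1714500.00 / 12700.00 = 135.00 mm
ȳ = 918980.00 / 12700.00 = 72.36 mm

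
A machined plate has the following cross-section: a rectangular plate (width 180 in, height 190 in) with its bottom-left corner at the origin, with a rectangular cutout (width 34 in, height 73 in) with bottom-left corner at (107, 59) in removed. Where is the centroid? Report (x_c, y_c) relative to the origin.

Part | A | x̄ᵢ | ȳᵢ | A·x̄ᵢ | A·ȳᵢ
plate | 34200.00 | 90.00 | 95.00 | 3078000.00 | 3249000.00
hole | -2482.00 | 124.00 | 95.50 | -307768.00 | -237031.00
Σ | 31718.00 |  |  | 2770232.00 | 3011969.00
x_c = 2770232.00 / 31718.00 = 87.34 in
y_c = 3011969.00 / 31718.00 = 94.96 in

x_c = 87.34 in, y_c = 94.96 in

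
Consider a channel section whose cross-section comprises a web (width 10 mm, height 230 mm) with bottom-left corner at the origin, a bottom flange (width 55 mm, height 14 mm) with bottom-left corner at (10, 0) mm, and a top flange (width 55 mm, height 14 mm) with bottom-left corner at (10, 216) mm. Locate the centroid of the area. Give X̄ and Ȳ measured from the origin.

web: A = 10 × 230 = 2300.00, centroid at (5.00, 115.00).
bottom flange: A = 55 × 14 = 770.00, centroid at (37.50, 7.00).
top flange: A = 55 × 14 = 770.00, centroid at (37.50, 223.00).
ΣA = 3840.00 mm², ΣAX̄ = 69250.00 mm³, ΣAȲ = 441600.00 mm³.
X̄ = 69250.00/3840.00 = 18.03 mm; Ȳ = 441600.00/3840.00 = 115.00 mm.

X̄ = 18.03 mm, Ȳ = 115.00 mm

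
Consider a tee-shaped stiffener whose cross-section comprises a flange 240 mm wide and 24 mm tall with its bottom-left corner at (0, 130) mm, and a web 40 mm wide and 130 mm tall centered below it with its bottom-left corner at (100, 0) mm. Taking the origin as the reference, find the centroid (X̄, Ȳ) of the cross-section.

web: A = 40 × 130 = 5200.00, centroid at (120.00, 65.00).
flange: A = 240 × 24 = 5760.00, centroid at (120.00, 142.00).
ΣA = 10960.00 mm², ΣAX̄ = 1315200.00 mm³, ΣAȲ = 1155920.00 mm³.
X̄ = 1315200.00/10960.00 = 120.00 mm; Ȳ = 1155920.00/10960.00 = 105.47 mm.

X̄ = 120.00 mm, Ȳ = 105.47 mm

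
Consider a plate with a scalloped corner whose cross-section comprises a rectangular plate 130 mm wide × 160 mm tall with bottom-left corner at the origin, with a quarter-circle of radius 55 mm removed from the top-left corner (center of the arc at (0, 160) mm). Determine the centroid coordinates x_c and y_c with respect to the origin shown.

plate: A = 130 × 160 = 20800.00, centroid at (65.00, 80.00).
removed quarter-circle: A = −¼π·55² = -2375.83, centroid at (23.34, 136.66).
ΣA = 18424.17 mm²
ΣAx_c = (20800.00)(65.00) + (-2375.83)(23.34) = 1296541.67 mm³
ΣAy_c = (20800.00)(80.00) + (-2375.83)(136.66) = 1339325.62 mm³
x_c = 1296541.67 / 18424.17 = 70.37 mm
y_c = 1339325.62 / 18424.17 = 72.69 mm

x_c = 70.37 mm, y_c = 72.69 mm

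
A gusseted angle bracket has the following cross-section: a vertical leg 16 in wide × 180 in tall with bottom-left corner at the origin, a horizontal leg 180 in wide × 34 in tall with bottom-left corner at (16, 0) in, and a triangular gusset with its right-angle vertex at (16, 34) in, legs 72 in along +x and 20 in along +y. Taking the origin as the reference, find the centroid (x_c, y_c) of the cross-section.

vertical leg: A = 16 × 180 = 2880.00, centroid at (8.00, 90.00).
horizontal leg: A = 180 × 34 = 6120.00, centroid at (106.00, 17.00).
gusset: A = ½·72·20 = 720.00, centroid at (40.00, 40.67).
ΣA = 9720.00 in²
ΣAx_c = (2880.00)(8.00) + (6120.00)(106.00) + (720.00)(40.00) = 700560.00 in³
ΣAy_c = (2880.00)(90.00) + (6120.00)(17.00) + (720.00)(40.67) = 392520.00 in³
x_c = 700560.00 / 9720.00 = 72.07 in
y_c = 392520.00 / 9720.00 = 40.38 in

x_c = 72.07 in, y_c = 40.38 in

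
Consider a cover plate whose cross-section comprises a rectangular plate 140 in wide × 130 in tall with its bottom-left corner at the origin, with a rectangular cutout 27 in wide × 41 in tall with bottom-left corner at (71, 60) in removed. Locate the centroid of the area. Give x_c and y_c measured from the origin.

x_c = 69.06 in, y_c = 64.00 in

Part | A | x̄ᵢ | ȳᵢ | A·x̄ᵢ | A·ȳᵢ
plate | 18200.00 | 70.00 | 65.00 | 1274000.00 | 1183000.00
hole | -1107.00 | 84.50 | 80.50 | -93541.50 | -89113.50
Σ | 17093.00 |  |  | 1180458.50 | 1093886.50
x_c = 1180458.50 / 17093.00 = 69.06 in
y_c = 1093886.50 / 17093.00 = 64.00 in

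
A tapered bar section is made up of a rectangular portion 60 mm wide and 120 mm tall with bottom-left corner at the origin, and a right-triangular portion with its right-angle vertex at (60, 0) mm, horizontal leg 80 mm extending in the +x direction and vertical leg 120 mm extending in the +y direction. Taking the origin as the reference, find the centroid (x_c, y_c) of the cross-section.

x_c = 52.67 mm, y_c = 52.00 mm

Part | A | x̄ᵢ | ȳᵢ | A·x̄ᵢ | A·ȳᵢ
rectangular portion | 7200.00 | 30.00 | 60.00 | 216000.00 | 432000.00
triangular portion | 4800.00 | 86.67 | 40.00 | 416000.00 | 192000.00
Σ | 12000.00 |  |  | 632000.00 | 624000.00
x_c = 632000.00 / 12000.00 = 52.67 mm
y_c = 624000.00 / 12000.00 = 52.00 mm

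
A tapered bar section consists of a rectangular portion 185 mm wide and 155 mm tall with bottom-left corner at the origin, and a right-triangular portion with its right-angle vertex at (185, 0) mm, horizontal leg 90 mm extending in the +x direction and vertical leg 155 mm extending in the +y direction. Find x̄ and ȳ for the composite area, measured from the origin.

x̄ = 116.47 mm, ȳ = 72.45 mm

rectangular portion: A = 185 × 155 = 28675.00, centroid at (92.50, 77.50).
triangular portion: A = ½·90·155 = 6975.00, centroid at (215.00, 51.67).
ΣA = 35650.00 mm²
ΣAx̄ = (28675.00)(92.50) + (6975.00)(215.00) = 4152062.50 mm³
ΣAȳ = (28675.00)(77.50) + (6975.00)(51.67) = 2582687.50 mm³
x̄ = 4152062.50 / 35650.00 = 116.47 mm
ȳ = 2582687.50 / 35650.00 = 72.45 mm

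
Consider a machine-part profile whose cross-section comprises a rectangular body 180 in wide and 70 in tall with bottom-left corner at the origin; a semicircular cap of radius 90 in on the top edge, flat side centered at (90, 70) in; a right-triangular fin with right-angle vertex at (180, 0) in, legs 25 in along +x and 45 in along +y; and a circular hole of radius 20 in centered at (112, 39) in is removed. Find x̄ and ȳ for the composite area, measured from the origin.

x̄ = 91.12 in, ȳ = 72.15 in

Part | A | x̄ᵢ | ȳᵢ | A·x̄ᵢ | A·ȳᵢ
rectangular body | 12600.00 | 90.00 | 35.00 | 1134000.00 | 441000.00
semicircular top | 12723.45 | 90.00 | 108.20 | 1145110.52 | 1376641.52
triangular fin | 562.50 | 188.33 | 15.00 | 105937.50 | 8437.50
hole | -1256.64 | 112.00 | 39.00 | -140743.35 | -49008.85
Σ | 24629.31 |  |  | 2244304.67 | 1777070.17
x̄ = 2244304.67 / 24629.31 = 91.12 in
ȳ = 1777070.17 / 24629.31 = 72.15 in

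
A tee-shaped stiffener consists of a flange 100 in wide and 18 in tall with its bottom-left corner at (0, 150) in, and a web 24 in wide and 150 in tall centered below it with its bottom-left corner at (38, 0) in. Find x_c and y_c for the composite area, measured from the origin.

web: A = 24 × 150 = 3600.00, centroid at (50.00, 75.00).
flange: A = 100 × 18 = 1800.00, centroid at (50.00, 159.00).
ΣA = 5400.00 in², ΣAx_c = 270000.00 in³, ΣAy_c = 556200.00 in³.
x_c = 270000.00/5400.00 = 50.00 in; y_c = 556200.00/5400.00 = 103.00 in.

x_c = 50.00 in, y_c = 103.00 in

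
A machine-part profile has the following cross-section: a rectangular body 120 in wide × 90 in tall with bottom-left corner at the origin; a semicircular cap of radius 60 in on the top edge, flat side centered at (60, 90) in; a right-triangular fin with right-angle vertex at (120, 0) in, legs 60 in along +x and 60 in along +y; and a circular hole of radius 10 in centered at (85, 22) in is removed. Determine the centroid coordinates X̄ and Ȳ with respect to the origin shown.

X̄ = 67.59 in, Ȳ = 65.10 in

rectangular body: A = 120 × 90 = 10800.00, centroid at (60.00, 45.00).
semicircular top: A = ½π·60² = 5654.87, centroid at (60.00, 115.46).
triangular fin: A = ½·60·60 = 1800.00, centroid at (140.00, 20.00).
hole: A = −π·10² = -314.16, centroid at (85.00, 22.00).
ΣA = 17940.71 in²
ΣAX̄ = (10800.00)(60.00) + (5654.87)(60.00) + (1800.00)(140.00) + (-314.16)(85.00) = 1212588.47 in³
ΣAȲ = (10800.00)(45.00) + (5654.87)(115.46) + (1800.00)(20.00) + (-314.16)(22.00) = 1168026.51 in³
X̄ = 1212588.47 / 17940.71 = 67.59 in
Ȳ = 1168026.51 / 17940.71 = 65.10 in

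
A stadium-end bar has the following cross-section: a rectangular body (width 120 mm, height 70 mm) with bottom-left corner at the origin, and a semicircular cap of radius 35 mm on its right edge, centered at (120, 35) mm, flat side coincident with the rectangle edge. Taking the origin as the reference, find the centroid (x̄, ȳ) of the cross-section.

Part | A | x̄ᵢ | ȳᵢ | A·x̄ᵢ | A·ȳᵢ
rectangular body | 8400.00 | 60.00 | 35.00 | 504000.00 | 294000.00
semicircular end | 1924.23 | 134.85 | 35.00 | 259490.39 | 67347.89
Σ | 10324.23 |  |  | 763490.39 | 361347.89
x̄ = 763490.39 / 10324.23 = 73.95 mm
ȳ = 361347.89 / 10324.23 = 35.00 mm

x̄ = 73.95 mm, ȳ = 35.00 mm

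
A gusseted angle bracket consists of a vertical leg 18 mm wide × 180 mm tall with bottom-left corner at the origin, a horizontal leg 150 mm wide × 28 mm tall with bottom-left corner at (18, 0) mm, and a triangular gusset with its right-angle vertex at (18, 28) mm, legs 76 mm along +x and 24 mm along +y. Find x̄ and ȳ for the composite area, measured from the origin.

vertical leg: A = 18 × 180 = 3240.00, centroid at (9.00, 90.00).
horizontal leg: A = 150 × 28 = 4200.00, centroid at (93.00, 14.00).
gusset: A = ½·76·24 = 912.00, centroid at (43.33, 36.00).
ΣA = 8352.00 mm²
ΣAx̄ = (3240.00)(9.00) + (4200.00)(93.00) + (912.00)(43.33) = 459280.00 mm³
ΣAȳ = (3240.00)(90.00) + (4200.00)(14.00) + (912.00)(36.00) = 383232.00 mm³
x̄ = 459280.00 / 8352.00 = 54.99 mm
ȳ = 383232.00 / 8352.00 = 45.89 mm

x̄ = 54.99 mm, ȳ = 45.89 mm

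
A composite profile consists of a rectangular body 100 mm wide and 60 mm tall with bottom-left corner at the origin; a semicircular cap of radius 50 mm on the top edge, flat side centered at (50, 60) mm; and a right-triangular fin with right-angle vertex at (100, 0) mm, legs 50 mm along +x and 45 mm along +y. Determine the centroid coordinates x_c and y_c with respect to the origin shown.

rectangular body: A = 100 × 60 = 6000.00, centroid at (50.00, 30.00).
semicircular top: A = ½π·50² = 3926.99, centroid at (50.00, 81.22).
triangular fin: A = ½·50·45 = 1125.00, centroid at (116.67, 15.00).
ΣA = 11051.99 mm²
ΣAx_c = (6000.00)(50.00) + (3926.99)(50.00) + (1125.00)(116.67) = 627599.54 mm³
ΣAy_c = (6000.00)(30.00) + (3926.99)(81.22) + (1125.00)(15.00) = 515827.78 mm³
x_c = 627599.54 / 11051.99 = 56.79 mm
y_c = 515827.78 / 11051.99 = 46.67 mm

x_c = 56.79 mm, y_c = 46.67 mm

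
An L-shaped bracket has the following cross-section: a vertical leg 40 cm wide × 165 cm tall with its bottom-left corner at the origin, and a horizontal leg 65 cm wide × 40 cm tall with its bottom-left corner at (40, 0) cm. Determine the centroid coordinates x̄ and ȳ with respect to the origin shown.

x̄ = 34.84 cm, ȳ = 64.84 cm

vertical leg: A = 40 × 165 = 6600.00, centroid at (20.00, 82.50).
horizontal leg: A = 65 × 40 = 2600.00, centroid at (72.50, 20.00).
ΣA = 9200.00 cm², ΣAx̄ = 320500.00 cm³, ΣAȳ = 596500.00 cm³.
x̄ = 320500.00/9200.00 = 34.84 cm; ȳ = 596500.00/9200.00 = 64.84 cm.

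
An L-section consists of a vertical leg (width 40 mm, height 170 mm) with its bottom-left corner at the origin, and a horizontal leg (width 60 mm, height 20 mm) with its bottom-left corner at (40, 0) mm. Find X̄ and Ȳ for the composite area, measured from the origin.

X̄ = 27.50 mm, Ȳ = 73.75 mm

vertical leg: A = 40 × 170 = 6800.00, centroid at (20.00, 85.00).
horizontal leg: A = 60 × 20 = 1200.00, centroid at (70.00, 10.00).
ΣA = 8000.00 mm²
ΣAX̄ = (6800.00)(20.00) + (1200.00)(70.00) = 220000.00 mm³
ΣAȲ = (6800.00)(85.00) + (1200.00)(10.00) = 590000.00 mm³
X̄ = 220000.00 / 8000.00 = 27.50 mm
Ȳ = 590000.00 / 8000.00 = 73.75 mm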